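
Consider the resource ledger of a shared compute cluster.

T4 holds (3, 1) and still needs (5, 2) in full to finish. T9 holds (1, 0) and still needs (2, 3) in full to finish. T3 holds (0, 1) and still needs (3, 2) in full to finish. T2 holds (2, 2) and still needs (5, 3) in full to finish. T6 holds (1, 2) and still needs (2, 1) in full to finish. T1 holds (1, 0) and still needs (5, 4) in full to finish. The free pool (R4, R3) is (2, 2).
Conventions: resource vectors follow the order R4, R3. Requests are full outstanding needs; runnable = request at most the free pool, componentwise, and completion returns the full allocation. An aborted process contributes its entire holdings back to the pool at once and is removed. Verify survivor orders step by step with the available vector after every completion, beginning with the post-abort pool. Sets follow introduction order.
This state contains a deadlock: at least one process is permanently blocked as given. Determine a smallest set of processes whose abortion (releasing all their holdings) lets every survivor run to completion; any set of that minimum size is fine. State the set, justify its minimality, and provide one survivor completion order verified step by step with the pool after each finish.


The answer: abort T1.
Key observation: T4 was stuck for good until T1 gave back (1, 0); in the order shown it finishes at step 4.
Minimality: the empty abort set fails — the state is deadlocked as it stands.
Survivors finish in the order: T6, T3, T9, T4, T2. Verifying each step (pool after the aborts first):
  pool = (3, 2)
  T6: need (2, 1) fits (3, 2); releases (1, 2), pool now (4, 4)
  T3: need (3, 2) fits (4, 4); releases (0, 1), pool now (4, 5)
  T9: need (2, 3) fits (4, 5); releases (1, 0), pool now (5, 5)
  T4: need (5, 2) fits (5, 5); releases (3, 1), pool now (8, 6)
  T2: need (5, 3) fits (8, 6); releases (2, 2), pool now (10, 8)


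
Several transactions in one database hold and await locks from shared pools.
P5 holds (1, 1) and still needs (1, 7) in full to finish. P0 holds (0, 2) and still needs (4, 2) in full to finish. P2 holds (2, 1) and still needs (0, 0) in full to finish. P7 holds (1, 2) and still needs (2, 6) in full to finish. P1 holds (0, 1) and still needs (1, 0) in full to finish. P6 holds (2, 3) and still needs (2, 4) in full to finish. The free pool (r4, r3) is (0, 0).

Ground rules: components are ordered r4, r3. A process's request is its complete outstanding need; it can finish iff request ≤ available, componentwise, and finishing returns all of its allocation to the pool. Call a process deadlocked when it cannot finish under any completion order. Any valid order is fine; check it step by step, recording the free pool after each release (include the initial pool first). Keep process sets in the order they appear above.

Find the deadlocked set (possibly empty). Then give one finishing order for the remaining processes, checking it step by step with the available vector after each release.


Deadlocked set: P5, P0, P7 and P6.
Key observation: after P2, P1 the pool peaks at (2, 2), and each blocked process is short somewhere: P5 on r3; P0 on r4; P7 on r3; P6 on r3.
A valid finishing order for the others: P2, P1. Walking it through:
  pool = (0, 0)
  run P2 (needs (0, 0), free (0, 0)); after release of (2, 1) the pool is (2, 1)
  run P1 (needs (1, 0), free (2, 1)); after release of (0, 1) the pool is (2, 2)
The stuck group stays short no matter what:
  P5 still needs (1, 7) but only (2, 2) is free — short on r3
  P0 still needs (4, 2) but only (2, 2) is free — short on r4
  P7 still needs (2, 6) but only (2, 2) is free — short on r3
  P6 still needs (2, 4) but only (2, 2) is free — short on r3


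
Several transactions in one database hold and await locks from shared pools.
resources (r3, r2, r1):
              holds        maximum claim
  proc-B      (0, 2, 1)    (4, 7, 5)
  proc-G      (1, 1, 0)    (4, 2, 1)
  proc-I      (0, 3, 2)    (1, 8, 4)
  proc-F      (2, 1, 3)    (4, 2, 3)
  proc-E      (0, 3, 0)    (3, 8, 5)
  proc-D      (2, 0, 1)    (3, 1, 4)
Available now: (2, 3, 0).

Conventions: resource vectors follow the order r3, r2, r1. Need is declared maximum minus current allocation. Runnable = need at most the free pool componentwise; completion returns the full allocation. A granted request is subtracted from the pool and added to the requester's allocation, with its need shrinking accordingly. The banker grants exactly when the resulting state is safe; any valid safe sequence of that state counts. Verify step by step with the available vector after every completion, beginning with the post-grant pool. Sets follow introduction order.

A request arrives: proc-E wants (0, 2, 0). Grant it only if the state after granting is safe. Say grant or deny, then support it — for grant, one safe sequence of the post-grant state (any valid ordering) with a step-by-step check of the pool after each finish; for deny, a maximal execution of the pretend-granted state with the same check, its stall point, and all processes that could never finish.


DENY. Granting would leave the state unsafe.
Key observation: after proc-F, proc-G, proc-D the pool peaks at (7, 3, 4), and each blocked process is short somewhere: proc-B on r2; proc-I on r2; proc-E on r1.
After a pretend grant, a maximal execution: proc-F, proc-G, proc-D — then nothing else fits. Check, step by step:
  pool = (2, 1, 0)
  proc-F: need (2, 1, 0) fits (2, 1, 0); releases (2, 1, 3), pool now (4, 2, 3)
  proc-G: need (3, 1, 1) fits (4, 2, 3); releases (1, 1, 0), pool now (5, 3, 3)
  proc-D: need (1, 1, 3) fits (5, 3, 3); releases (2, 0, 1), pool now (7, 3, 4)
  proc-B cannot run: need (4, 5, 4) vs free (7, 3, 4) (insufficient r2)
  proc-I cannot run: need (1, 5, 2) vs free (7, 3, 4) (insufficient r2)
  proc-E cannot run: need (3, 3, 5) vs free (7, 3, 4) (insufficient r1)
Processes that could never finish after the grant: proc-B, proc-I and proc-E.


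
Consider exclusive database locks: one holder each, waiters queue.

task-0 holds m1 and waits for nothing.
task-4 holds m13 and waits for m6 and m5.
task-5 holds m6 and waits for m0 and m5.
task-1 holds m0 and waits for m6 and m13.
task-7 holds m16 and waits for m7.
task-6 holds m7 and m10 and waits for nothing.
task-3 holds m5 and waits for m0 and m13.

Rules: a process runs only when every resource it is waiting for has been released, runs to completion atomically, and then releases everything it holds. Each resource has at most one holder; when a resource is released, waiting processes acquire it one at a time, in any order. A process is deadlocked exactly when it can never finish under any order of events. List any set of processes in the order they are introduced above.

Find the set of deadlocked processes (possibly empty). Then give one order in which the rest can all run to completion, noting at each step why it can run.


Deadlocked set: task-4, task-5, task-1 and task-3.
Key observation: the waits loop around task-4 -> task-5 -> task-1 -> task-4 with no way out; task-3 is caught in further circular waits.
One completion order for the rest: task-0, task-6, task-7.
Check, step by step:
  run task-0 (it waits on nothing); releases m1
  run task-6 (it waits on nothing); releases m7 and m10
  run task-7 (all its waits — m7 — are resolved); releases m16


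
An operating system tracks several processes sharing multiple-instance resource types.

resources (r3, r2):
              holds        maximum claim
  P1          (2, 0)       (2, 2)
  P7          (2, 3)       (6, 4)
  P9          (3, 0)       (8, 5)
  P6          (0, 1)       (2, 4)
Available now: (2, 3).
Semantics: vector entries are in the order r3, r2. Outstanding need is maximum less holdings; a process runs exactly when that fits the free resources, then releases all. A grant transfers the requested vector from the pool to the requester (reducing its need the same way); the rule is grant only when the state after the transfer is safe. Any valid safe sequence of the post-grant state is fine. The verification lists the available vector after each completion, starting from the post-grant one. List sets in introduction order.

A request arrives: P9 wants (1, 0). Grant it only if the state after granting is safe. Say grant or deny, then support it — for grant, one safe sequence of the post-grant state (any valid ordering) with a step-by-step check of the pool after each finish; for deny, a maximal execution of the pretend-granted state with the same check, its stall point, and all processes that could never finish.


DENY — the pretend-granted state is unsafe.
Key observation: r3 is the bottleneck — with P1, P6 done the pool holds (3, 4), short of every remaining need.
Pretend the grant happened; the run P1, P6 goes as far as possible. Verifying each step:
  pool = (1, 3)
  P1 needs (0, 2) <= (1, 3) -> finishes; pool += (2, 0) = (3, 3)
  P6 needs (2, 3) <= (3, 3) -> finishes; pool += (0, 1) = (3, 4)
  P7 still needs (4, 1) but only (3, 4) is free — short on r3
  P9 still needs (4, 5) but only (3, 4) is free — short on r3 and r2
Post-grant, the permanently blocked set is P7 and P9.


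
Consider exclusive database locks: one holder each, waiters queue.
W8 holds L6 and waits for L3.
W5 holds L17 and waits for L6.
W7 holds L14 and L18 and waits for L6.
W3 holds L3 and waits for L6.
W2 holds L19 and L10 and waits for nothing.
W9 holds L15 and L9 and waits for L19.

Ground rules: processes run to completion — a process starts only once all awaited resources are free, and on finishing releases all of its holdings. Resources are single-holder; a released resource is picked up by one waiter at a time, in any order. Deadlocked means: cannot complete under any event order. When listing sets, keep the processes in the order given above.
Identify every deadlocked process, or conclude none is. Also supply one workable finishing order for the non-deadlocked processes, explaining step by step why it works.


The deadlocked set is W8, W5, W7 and W3.
Key observation: W8 -> W3 -> W8 is a circular wait — nothing in it can go first; W5 and W7 wait into the deadlock from upstream.
One completion order for the rest: W2, W9.
Walking it through:
  W2: no waits; runs immediately, freeing L19 and L10
  W9: everything it awaited (L19) is free; runs, freeing L15 and L9


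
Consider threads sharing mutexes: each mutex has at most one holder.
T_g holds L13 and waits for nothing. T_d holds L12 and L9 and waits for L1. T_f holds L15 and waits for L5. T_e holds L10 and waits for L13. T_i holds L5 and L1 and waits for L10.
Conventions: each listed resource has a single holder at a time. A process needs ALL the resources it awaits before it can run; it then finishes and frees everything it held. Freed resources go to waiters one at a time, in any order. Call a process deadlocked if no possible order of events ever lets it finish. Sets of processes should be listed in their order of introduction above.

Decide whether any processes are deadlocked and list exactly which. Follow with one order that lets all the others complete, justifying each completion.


The deadlocked set is empty.
Key observation: the wait relation is loop-free; peeling off processes with no waits unwinds the whole state.
One completion order for the rest: T_g, T_e, T_i, T_f, T_d.
Check, step by step:
  run T_g (it waits on nothing); releases L13
  run T_e (all its waits — L13 — are resolved); releases L10
  run T_i (all its waits — L10 — are resolved); releases L5 and L1
  run T_f (all its waits — L5 — are resolved); releases L15
  run T_d (all its waits — L1 — are resolved); releases L12 and L9


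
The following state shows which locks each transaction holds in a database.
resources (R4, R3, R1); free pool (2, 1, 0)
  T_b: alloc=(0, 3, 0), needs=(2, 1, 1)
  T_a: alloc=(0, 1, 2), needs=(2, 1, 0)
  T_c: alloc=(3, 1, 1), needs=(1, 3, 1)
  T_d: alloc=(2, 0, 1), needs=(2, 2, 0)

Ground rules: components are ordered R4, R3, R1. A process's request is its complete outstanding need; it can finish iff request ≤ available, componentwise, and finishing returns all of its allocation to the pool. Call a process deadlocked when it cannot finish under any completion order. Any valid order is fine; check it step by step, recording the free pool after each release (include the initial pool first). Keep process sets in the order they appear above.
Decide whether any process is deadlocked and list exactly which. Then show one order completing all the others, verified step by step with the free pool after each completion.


No process is deadlocked.
Key observation: T_a leads a chain of completions in which each release enables another process.
The rest can finish in the order T_a, T_b, T_d, T_c. Step-by-step check:
  pool = (2, 1, 0)
  T_a: need (2, 1, 0) fits (2, 1, 0); releases (0, 1, 2), pool now (2, 2, 2)
  T_b: need (2, 1, 1) fits (2, 2, 2); releases (0, 3, 0), pool now (2, 5, 2)
  T_d: need (2, 2, 0) fits (2, 5, 2); releases (2, 0, 1), pool now (4, 5, 3)
  T_c: need (1, 3, 1) fits (4, 5, 3); releases (3, 1, 1), pool now (7, 6, 4)


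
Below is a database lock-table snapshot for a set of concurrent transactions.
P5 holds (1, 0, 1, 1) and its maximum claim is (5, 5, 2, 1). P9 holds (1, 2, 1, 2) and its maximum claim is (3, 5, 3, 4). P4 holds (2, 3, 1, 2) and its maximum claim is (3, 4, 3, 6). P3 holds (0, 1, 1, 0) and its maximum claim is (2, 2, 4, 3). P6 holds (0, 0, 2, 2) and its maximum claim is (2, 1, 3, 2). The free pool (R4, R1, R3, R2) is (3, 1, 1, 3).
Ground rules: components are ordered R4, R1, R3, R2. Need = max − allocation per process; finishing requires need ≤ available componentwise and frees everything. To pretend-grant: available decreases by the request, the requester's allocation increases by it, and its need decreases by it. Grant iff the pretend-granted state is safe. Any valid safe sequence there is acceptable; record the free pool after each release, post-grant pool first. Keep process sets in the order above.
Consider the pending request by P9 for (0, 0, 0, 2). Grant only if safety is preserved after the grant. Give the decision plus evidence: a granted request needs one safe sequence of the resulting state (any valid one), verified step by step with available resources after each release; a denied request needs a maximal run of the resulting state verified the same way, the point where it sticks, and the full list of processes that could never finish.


DENY — the pretend-granted state is unsafe.
Key observation: after P6, P3 the pool peaks at (3, 2, 4, 3), and each blocked process is short somewhere: P5 on R4, R1; P9 on R1; P4 on R2.
After a pretend grant, a maximal execution: P6, P3 — then nothing else fits. Verifying each step:
  pool = (3, 1, 1, 1)
  run P6 (needs (2, 1, 1, 0), free (3, 1, 1, 1)); after release of (0, 0, 2, 2) the pool is (3, 1, 3, 3)
  run P3 (needs (2, 1, 3, 3), free (3, 1, 3, 3)); after release of (0, 1, 1, 0) the pool is (3, 2, 4, 3)
  P5 cannot run: need (4, 5, 1, 0) vs free (3, 2, 4, 3) (insufficient R4 and R1)
  P9 cannot run: need (2, 3, 2, 0) vs free (3, 2, 4, 3) (insufficient R1)
  P4 cannot run: need (1, 1, 2, 4) vs free (3, 2, 4, 3) (insufficient R2)
Had the request been granted, P5, P9 and P4 could never finish.


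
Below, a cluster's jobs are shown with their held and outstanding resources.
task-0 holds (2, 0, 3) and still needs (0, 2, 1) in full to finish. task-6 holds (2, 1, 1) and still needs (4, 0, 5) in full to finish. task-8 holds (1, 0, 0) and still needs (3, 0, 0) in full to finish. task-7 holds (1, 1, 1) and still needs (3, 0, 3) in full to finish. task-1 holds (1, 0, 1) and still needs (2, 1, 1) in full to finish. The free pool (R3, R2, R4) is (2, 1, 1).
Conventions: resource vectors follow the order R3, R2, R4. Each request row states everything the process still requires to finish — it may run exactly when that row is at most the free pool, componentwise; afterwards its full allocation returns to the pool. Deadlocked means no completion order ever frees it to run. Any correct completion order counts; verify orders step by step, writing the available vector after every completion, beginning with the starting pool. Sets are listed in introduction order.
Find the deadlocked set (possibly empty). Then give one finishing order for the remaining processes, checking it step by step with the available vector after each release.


The deadlocked set is task-0, task-6 and task-7.
Key observation: after task-1, task-8 the pool peaks at (4, 1, 2), and each blocked process is short somewhere: task-0 on R2; task-6 on R4; task-7 on R4.
The rest can finish in the order task-1, task-8. Step-by-step check:
  pool = (2, 1, 1)
  task-1 needs (2, 1, 1) <= (2, 1, 1) -> finishes; pool += (1, 0, 1) = (3, 1, 2)
  task-8 needs (3, 0, 0) <= (3, 1, 2) -> finishes; pool += (1, 0, 0) = (4, 1, 2)
The stuck group stays short no matter what:
  blocked: task-0 wants (0, 2, 1), pool (4, 1, 2) — not enough R2
  blocked: task-6 wants (4, 0, 5), pool (4, 1, 2) — not enough R4
  blocked: task-7 wants (3, 0, 3), pool (4, 1, 2) — not enough R4


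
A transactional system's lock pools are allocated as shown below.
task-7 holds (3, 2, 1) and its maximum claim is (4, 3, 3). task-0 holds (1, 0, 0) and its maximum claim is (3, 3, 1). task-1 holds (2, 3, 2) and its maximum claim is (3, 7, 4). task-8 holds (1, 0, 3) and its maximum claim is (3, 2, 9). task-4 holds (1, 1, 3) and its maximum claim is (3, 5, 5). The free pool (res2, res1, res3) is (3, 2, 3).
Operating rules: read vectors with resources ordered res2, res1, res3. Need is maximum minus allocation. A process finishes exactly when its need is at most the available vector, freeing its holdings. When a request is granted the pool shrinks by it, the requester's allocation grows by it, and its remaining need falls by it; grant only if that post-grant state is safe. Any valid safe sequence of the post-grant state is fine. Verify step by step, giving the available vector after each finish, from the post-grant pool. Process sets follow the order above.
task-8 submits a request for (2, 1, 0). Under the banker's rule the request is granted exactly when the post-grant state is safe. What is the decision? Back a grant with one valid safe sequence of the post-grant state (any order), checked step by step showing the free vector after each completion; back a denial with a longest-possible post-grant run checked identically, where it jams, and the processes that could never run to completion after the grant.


DENY — the pretend-granted state is unsafe.
Key observation: after task-7, task-0 the pool peaks at (5, 3, 4), and each blocked process is short somewhere: task-1 on res1; task-8 on res3; task-4 on res1.
Pretend the grant happened; the run task-7, task-0 goes as far as possible. Step-by-step check:
  pool = (1, 1, 3)
  task-7 needs (1, 1, 2) <= (1, 1, 3) -> finishes; pool += (3, 2, 1) = (4, 3, 4)
  task-0 needs (2, 3, 1) <= (4, 3, 4) -> finishes; pool += (1, 0, 0) = (5, 3, 4)
  task-1 still needs (1, 4, 2) but only (5, 3, 4) is free — short on res1
  task-8 still needs (0, 1, 6) but only (5, 3, 4) is free — short on res3
  task-4 still needs (2, 4, 2) but only (5, 3, 4) is free — short on res1
Post-grant, the permanently blocked set is task-1, task-8 and task-4.


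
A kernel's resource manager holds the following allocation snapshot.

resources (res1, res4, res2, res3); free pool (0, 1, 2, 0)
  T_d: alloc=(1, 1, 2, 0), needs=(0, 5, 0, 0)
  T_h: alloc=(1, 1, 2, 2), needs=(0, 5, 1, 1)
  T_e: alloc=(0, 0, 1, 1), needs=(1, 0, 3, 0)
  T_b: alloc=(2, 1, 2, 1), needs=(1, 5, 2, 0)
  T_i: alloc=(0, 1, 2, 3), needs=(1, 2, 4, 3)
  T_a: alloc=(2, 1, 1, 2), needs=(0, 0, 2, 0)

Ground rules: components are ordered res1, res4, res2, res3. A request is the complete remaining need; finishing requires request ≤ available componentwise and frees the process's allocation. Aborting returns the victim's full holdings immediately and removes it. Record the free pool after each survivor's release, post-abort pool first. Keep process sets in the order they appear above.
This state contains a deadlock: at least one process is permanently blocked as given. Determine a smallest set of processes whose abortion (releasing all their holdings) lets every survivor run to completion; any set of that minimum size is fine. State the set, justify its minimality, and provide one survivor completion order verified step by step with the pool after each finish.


Abort T_d and T_b.
Key observation: the deadlocked T_h becomes finishable only because T_d and T_b released (3, 2, 4, 1); it completes at step 4 below.
No one abort is enough; case by case: T_d alone leaves T_h blocked (short on res4); T_h alone leaves T_d blocked (short on res4); T_e alone leaves T_d blocked (short on res4); T_b alone leaves T_d blocked (short on res4); T_i alone leaves T_d blocked (short on res4); T_a alone leaves T_d blocked (short on res4).
One survivor order: T_e, T_a, T_i, T_h. Step-by-step check (post-abort pool first):
  pool = (3, 3, 6, 1)
  run T_e (needs (1, 0, 3, 0), free (3, 3, 6, 1)); after release of (0, 0, 1, 1) the pool is (3, 3, 7, 2)
  run T_a (needs (0, 0, 2, 0), free (3, 3, 7, 2)); after release of (2, 1, 1, 2) the pool is (5, 4, 8, 4)
  run T_i (needs (1, 2, 4, 3), free (5, 4, 8, 4)); after release of (0, 1, 2, 3) the pool is (5, 5, 10, 7)
  run T_h (needs (0, 5, 1, 1), free (5, 5, 10, 7)); after release of (1, 1, 2, 2) the pool is (6, 6, 12, 9)


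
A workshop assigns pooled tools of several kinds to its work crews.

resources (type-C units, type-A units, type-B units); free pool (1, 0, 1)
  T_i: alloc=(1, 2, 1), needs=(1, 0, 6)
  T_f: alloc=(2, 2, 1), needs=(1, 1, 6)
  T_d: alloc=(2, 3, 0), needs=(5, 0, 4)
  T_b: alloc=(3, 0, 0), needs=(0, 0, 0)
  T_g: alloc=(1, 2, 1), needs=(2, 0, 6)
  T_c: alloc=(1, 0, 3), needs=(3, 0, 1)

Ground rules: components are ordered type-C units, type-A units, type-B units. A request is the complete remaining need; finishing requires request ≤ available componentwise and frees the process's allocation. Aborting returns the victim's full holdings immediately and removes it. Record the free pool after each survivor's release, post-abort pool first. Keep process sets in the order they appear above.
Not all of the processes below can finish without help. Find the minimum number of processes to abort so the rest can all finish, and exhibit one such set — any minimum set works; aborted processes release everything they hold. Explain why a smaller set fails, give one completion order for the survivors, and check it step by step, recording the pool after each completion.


Abort T_f and T_g.
Key observation: the returned (3, 4, 2) from T_f and T_g is what brings T_i — unrunnable before, under any order — into play at step 3.
Minimality, checking each single-abort alternative: T_i alone leaves T_f blocked (short on type-B units); T_f alone leaves T_i blocked (short on type-B units); T_d alone leaves T_i blocked (short on type-B units); T_b alone leaves T_i blocked (short on type-B units); T_g alone leaves T_i blocked (short on type-B units); T_c alone leaves T_i blocked (short on type-B units).
One survivor order: T_c, T_b, T_i, T_d. Walking it through (post-abort pool first):
  pool = (4, 4, 3)
  run T_c (needs (3, 0, 1), free (4, 4, 3)); after release of (1, 0, 3) the pool is (5, 4, 6)
  run T_b (needs (0, 0, 0), free (5, 4, 6)); after release of (3, 0, 0) the pool is (8, 4, 6)
  run T_i (needs (1, 0, 6), free (8, 4, 6)); after release of (1, 2, 1) the pool is (9, 6, 7)
  run T_d (needs (5, 0, 4), free (9, 6, 7)); after release of (2, 3, 0) the pool is (11, 9, 7)


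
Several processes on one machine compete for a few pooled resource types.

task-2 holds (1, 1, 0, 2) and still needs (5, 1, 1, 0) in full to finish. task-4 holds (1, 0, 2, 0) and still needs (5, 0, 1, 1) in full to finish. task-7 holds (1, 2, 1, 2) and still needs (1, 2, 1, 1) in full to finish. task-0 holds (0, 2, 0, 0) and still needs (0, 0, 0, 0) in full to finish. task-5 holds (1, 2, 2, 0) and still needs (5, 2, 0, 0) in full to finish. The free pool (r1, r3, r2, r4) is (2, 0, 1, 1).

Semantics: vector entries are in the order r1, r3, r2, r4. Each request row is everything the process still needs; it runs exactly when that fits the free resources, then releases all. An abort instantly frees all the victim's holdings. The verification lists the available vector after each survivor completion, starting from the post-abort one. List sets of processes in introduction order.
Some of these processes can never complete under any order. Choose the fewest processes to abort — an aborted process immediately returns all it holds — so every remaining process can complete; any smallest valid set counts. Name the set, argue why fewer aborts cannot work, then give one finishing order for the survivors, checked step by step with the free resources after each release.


Abort task-2 and task-5.
Key observation: task-4 could never have finished before the abort; with (2, 3, 2, 2) returned by task-2 and task-5, it fits at step 3.
No one abort is enough; case by case: task-2 alone leaves task-4 blocked (short on r1); task-4 alone leaves task-2 blocked (short on r1); task-7 alone leaves task-2 blocked (short on r1); task-0 alone leaves task-2 blocked (short on r1); task-5 alone leaves task-2 blocked (short on r1).
One survivor order: task-0, task-7, task-4. Walking it through (post-abort pool first):
  pool = (4, 3, 3, 3)
  task-0: need (0, 0, 0, 0) fits (4, 3, 3, 3); releases (0, 2, 0, 0), pool now (4, 5, 3, 3)
  task-7: need (1, 2, 1, 1) fits (4, 5, 3, 3); releases (1, 2, 1, 2), pool now (5, 7, 4, 5)
  task-4: need (5, 0, 1, 1) fits (5, 7, 4, 5); releases (1, 0, 2, 0), pool now (6, 7, 6, 5)


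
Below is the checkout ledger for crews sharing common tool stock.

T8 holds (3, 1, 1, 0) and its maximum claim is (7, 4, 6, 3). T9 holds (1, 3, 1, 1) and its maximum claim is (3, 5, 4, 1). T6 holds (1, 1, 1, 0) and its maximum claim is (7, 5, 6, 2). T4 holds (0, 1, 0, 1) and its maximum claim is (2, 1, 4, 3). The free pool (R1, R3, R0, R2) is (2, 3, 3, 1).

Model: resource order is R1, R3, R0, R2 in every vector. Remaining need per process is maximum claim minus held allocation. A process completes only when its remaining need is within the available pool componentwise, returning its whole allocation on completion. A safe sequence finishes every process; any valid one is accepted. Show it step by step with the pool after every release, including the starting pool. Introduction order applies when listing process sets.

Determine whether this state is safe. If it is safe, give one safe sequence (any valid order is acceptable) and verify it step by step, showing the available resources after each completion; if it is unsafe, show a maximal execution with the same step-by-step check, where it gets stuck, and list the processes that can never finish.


UNSAFE.
Key observation: R1 is the bottleneck — with T9, T4 done the pool holds (3, 7, 4, 3), short of every remaining need.
Going as far as possible: T9, T4; after that, nothing fits. Check, step by step:
  pool = (2, 3, 3, 1)
  run T9 (needs (2, 2, 3, 0), free (2, 3, 3, 1)); after release of (1, 3, 1, 1) the pool is (3, 6, 4, 2)
  run T4 (needs (2, 0, 4, 2), free (3, 6, 4, 2)); after release of (0, 1, 0, 1) the pool is (3, 7, 4, 3)
  T8 still needs (4, 3, 5, 3) but only (3, 7, 4, 3) is free — short on R1 and R0
  T6 still needs (6, 4, 5, 2) but only (3, 7, 4, 3) is free — short on R1 and R0
Permanently blocked: T8 and T6.


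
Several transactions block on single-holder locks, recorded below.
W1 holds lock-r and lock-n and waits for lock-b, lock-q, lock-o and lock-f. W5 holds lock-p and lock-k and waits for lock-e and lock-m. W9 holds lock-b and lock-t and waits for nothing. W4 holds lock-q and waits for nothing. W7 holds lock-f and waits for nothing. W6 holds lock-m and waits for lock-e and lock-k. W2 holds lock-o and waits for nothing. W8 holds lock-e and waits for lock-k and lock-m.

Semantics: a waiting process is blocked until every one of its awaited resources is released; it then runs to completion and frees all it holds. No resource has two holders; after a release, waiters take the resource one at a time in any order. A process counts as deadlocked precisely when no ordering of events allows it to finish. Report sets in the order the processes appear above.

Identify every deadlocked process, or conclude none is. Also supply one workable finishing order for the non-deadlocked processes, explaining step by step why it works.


The deadlocked set is W5, W6 and W8.
Key observation: W5 -> W6 -> W5 is a circular wait — nothing in it can go first; W8 is caught in further circular waits.
A valid finishing order for the others: W9, W2, W4, W7, W1.
Step-by-step check:
  W9: no waits; runs immediately, freeing lock-b and lock-t
  W2: no waits; runs immediately, freeing lock-o
  W4: no waits; runs immediately, freeing lock-q
  W7: no waits; runs immediately, freeing lock-f
  run W1 (all its waits — lock-b, lock-q, lock-o and lock-f — are resolved); releases lock-r and lock-n


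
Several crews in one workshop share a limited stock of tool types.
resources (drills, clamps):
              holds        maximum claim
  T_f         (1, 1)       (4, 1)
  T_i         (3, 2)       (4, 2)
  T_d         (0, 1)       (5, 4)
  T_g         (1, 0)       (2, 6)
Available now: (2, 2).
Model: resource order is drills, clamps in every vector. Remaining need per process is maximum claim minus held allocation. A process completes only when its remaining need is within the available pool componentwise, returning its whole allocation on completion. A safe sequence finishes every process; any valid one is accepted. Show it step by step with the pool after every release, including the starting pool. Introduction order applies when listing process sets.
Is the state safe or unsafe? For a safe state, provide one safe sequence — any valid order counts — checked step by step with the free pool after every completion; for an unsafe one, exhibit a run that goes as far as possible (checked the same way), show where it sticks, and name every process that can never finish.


SAFE — a valid safe sequence is T_i, T_f, T_d, T_g.
Key observation: T_g is the earliest step where a requested resource binds exactly: need (1, 6), pool (6, 6) at its turn.
Check, step by step:
  pool = (2, 2)
  run T_i (needs (1, 0), free (2, 2)); after release of (3, 2) the pool is (5, 4)
  run T_f (needs (3, 0), free (5, 4)); after release of (1, 1) the pool is (6, 5)
  run T_d (needs (5, 3), free (6, 5)); after release of (0, 1) the pool is (6, 6)
  run T_g (needs (1, 6), free (6, 6)); after release of (1, 0) the pool is (7, 6)


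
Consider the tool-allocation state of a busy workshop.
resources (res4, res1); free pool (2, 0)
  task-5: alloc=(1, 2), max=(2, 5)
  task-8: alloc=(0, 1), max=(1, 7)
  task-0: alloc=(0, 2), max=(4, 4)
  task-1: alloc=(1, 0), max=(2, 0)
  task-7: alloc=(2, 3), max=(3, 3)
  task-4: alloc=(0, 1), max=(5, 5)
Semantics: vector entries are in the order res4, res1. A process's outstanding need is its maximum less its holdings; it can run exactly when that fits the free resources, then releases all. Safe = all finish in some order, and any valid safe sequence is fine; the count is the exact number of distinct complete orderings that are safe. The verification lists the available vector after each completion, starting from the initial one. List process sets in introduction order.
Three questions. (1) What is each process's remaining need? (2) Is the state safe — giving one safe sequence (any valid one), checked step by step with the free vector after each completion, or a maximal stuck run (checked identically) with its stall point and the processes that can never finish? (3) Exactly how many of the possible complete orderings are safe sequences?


(1) Remaining need (order res4, res1):
  task-5: (1, 3)
  task-8: (1, 6)
  task-0: (4, 2)
  task-1: (1, 0)
  task-7: (1, 0)
  task-4: (5, 4)
(2) SAFE — a valid safe sequence is task-7, task-5, task-0, task-8, task-4, task-1.
Key observation: the first exact fit in this order is task-5 — it needs (1, 3) with (4, 3) free, meeting a requested resource to the last unit.
Check, step by step:
  pool = (2, 0)
  run task-7 (needs (1, 0), free (2, 0)); after release of (2, 3) the pool is (4, 3)
  run task-5 (needs (1, 3), free (4, 3)); after release of (1, 2) the pool is (5, 5)
  run task-0 (needs (4, 2), free (5, 5)); after release of (0, 2) the pool is (5, 7)
  run task-8 (needs (1, 6), free (5, 7)); after release of (0, 1) the pool is (5, 8)
  run task-4 (needs (5, 4), free (5, 8)); after release of (0, 1) the pool is (5, 9)
  run task-1 (needs (1, 0), free (5, 9)); after release of (1, 0) the pool is (6, 9)
(3) Exactly 42 of the possible complete orderings are safe sequences.


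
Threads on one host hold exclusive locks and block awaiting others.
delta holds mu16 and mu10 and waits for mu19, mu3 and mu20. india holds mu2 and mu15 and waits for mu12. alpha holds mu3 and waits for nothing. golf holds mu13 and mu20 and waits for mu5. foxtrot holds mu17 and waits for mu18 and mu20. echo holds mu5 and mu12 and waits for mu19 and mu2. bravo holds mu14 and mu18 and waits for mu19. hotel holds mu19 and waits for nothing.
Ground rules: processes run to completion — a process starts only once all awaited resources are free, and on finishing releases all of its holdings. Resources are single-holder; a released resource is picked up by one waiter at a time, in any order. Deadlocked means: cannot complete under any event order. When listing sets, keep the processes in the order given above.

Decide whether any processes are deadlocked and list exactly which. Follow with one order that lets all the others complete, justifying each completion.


Deadlocked: delta, india, golf, foxtrot and echo.
Key observation: the loop echo -> india -> echo blocks itself forever; delta, golf and foxtrot wait into the deadlock from upstream.
One completion order for the rest: hotel, alpha, bravo.
Step-by-step check:
  hotel: no waits; runs immediately, freeing mu19
  alpha: no waits; runs immediately, freeing mu3
  run bravo (all its waits — mu19 — are resolved); releases mu14 and mu18


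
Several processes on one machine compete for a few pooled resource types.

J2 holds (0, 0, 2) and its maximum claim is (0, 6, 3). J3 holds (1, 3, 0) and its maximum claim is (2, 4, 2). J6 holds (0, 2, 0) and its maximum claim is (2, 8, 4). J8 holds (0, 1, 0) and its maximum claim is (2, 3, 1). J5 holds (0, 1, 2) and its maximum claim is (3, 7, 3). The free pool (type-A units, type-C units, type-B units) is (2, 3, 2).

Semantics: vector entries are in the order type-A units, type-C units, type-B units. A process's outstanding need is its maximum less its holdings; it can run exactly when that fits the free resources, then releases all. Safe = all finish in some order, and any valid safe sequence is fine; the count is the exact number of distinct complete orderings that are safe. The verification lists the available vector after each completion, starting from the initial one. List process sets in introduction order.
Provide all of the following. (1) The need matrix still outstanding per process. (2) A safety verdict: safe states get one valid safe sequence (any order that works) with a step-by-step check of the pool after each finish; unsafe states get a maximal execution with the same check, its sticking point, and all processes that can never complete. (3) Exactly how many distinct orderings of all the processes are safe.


(1) Outstanding need per process (order type-A units, type-C units, type-B units):
  J2: (0, 6, 1)
  J3: (1, 1, 2)
  J6: (2, 6, 4)
  J8: (2, 2, 1)
  J5: (3, 6, 1)
(2) SAFE, for example via the order J3, J2, J5, J6, J8.
Key observation: the first exact fit in this order is J3 — it needs (1, 1, 2) with (2, 3, 2) free, meeting a requested resource to the last unit.
Check, step by step:
  pool = (2, 3, 2)
  J3 needs (1, 1, 2) <= (2, 3, 2) -> finishes; pool += (1, 3, 0) = (3, 6, 2)
  J2 needs (0, 6, 1) <= (3, 6, 2) -> finishes; pool += (0, 0, 2) = (3, 6, 4)
  J5 needs (3, 6, 1) <= (3, 6, 4) -> finishes; pool += (0, 1, 2) = (3, 7, 6)
  J6 needs (2, 6, 4) <= (3, 7, 6) -> finishes; pool += (0, 2, 0) = (3, 9, 6)
  J8 needs (2, 2, 1) <= (3, 9, 6) -> finishes; pool += (0, 1, 0) = (3, 10, 6)
(3) Exactly 20 of the possible complete orderings are safe sequences.


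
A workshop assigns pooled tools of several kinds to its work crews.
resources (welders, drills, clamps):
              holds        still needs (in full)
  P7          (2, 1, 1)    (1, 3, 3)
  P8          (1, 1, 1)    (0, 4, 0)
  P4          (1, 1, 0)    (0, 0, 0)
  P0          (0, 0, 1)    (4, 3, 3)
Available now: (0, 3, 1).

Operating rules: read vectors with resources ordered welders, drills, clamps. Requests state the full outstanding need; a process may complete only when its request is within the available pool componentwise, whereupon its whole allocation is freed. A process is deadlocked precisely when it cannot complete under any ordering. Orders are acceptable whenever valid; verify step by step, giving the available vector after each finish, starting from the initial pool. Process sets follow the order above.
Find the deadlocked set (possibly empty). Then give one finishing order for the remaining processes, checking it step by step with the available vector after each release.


Deadlocked: P7 and P0.
Key observation: no order helps: past P4, P8, the free pool tops out at (2, 5, 2), below what each blocked process needs in clamps.
A valid finishing order for the others: P4, P8. Verifying each step:
  pool = (0, 3, 1)
  P4 needs (0, 0, 0) <= (0, 3, 1) -> finishes; pool += (1, 1, 0) = (1, 4, 1)
  P8 needs (0, 4, 0) <= (1, 4, 1) -> finishes; pool += (1, 1, 1) = (2, 5, 2)
The blocked processes can never fit:
  P7 still needs (1, 3, 3) but only (2, 5, 2) is free — short on clamps
  P0 still needs (4, 3, 3) but only (2, 5, 2) is free — short on welders and clamps


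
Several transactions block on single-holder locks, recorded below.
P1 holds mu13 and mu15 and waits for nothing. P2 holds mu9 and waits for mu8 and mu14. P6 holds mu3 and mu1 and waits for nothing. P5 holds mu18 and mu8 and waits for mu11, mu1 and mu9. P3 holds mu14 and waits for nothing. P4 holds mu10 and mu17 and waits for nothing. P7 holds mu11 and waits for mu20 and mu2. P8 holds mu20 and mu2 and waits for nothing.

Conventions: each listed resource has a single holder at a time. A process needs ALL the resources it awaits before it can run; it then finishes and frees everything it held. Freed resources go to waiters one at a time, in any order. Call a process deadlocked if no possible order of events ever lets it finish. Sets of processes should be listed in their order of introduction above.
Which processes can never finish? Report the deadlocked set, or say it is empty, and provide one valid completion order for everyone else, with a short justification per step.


Deadlocked set: P2 and P5.
Key observation: the cycle P2 -> P5 -> P2 can never break — each member waits on the next; no other process is dragged down with it.
A valid finishing order for the others: P1, P8, P6, P3, P7, P4.
Step-by-step check:
  run P1 (it waits on nothing); releases mu13 and mu15
  run P8 (it waits on nothing); releases mu20 and mu2
  run P6 (it waits on nothing); releases mu3 and mu1
  run P3 (it waits on nothing); releases mu14
  P7 waits on mu20 and mu2 — all released -> runs and releases mu11
  run P4 (it waits on nothing); releases mu10 and mu17


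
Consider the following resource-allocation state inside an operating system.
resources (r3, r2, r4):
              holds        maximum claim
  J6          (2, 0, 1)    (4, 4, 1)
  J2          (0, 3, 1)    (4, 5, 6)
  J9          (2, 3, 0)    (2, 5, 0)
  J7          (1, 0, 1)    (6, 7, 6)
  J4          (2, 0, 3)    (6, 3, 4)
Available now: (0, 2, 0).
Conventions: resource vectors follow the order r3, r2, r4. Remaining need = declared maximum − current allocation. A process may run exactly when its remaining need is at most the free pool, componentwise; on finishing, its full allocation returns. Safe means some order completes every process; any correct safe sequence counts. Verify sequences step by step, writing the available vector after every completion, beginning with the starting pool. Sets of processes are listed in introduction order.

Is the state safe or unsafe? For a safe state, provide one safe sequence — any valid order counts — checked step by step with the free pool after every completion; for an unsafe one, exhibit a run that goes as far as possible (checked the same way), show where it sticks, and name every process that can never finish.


The state is UNSAFE.
Key observation: the wall is r4: completing J9, J6, J4 brings the pool only to (6, 5, 4), and all the rest need more.
The run J9, J6, J4 cannot be extended any further. Check, step by step:
  pool = (0, 2, 0)
  J9 needs (0, 2, 0) <= (0, 2, 0) -> finishes; pool += (2, 3, 0) = (2, 5, 0)
  J6 needs (2, 4, 0) <= (2, 5, 0) -> finishes; pool += (2, 0, 1) = (4, 5, 1)
  J4 needs (4, 3, 1) <= (4, 5, 1) -> finishes; pool += (2, 0, 3) = (6, 5, 4)
  J2 still needs (4, 2, 5) but only (6, 5, 4) is free — short on r4
  J7 still needs (5, 7, 5) but only (6, 5, 4) is free — short on r2 and r4
Never able to finish: J2 and J7.
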